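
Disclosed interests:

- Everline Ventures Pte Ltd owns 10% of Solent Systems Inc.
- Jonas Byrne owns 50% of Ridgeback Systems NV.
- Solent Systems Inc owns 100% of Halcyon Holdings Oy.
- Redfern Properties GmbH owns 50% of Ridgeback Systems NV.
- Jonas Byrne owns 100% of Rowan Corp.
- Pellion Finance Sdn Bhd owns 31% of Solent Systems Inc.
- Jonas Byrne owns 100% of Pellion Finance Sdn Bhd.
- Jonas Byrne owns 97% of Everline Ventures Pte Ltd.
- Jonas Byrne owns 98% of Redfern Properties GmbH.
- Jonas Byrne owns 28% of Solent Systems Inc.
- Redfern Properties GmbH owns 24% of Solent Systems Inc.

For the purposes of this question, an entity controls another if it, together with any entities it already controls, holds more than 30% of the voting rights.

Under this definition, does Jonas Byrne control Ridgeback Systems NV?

Jonas holds 98% of Redfern, so Jonas controls Redfern.
Redfern and Jonas together hold 50% + 50% = 100% of Ridgeback, so Jonas controls Ridgeback.

Yes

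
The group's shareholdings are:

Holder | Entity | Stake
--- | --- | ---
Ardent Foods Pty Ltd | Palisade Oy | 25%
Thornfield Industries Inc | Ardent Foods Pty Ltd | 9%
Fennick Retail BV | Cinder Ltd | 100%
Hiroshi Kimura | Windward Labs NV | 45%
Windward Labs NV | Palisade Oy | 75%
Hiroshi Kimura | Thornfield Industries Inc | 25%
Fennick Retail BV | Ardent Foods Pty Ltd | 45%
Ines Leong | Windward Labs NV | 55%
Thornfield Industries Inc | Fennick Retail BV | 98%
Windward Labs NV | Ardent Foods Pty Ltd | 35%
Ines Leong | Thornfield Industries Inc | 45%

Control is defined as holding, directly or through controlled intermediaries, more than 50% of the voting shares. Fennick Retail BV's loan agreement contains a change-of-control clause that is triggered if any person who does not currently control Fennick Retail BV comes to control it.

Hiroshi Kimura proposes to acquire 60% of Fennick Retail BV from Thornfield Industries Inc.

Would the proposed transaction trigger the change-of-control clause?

Yes

The purchase adds only to Hiroshi's holdings (Thornfield's stake shrinks), so Hiroshi is the only person who could newly come to control Fennick.
Hiroshi's largest direct stake is 45% in Windward, which does not meet the threshold, so Hiroshi controls no company.
Neither Hiroshi nor any entity Hiroshi controls holds any voting interest in Fennick.
So before the transaction, Hiroshi does not control Fennick.
After the purchase, Hiroshi holds 60% of Fennick directly, and Thornfield's stake falls to 38%.
Hiroshi holds 60% of Fennick, so Hiroshi controls Fennick.
Hiroshi did not control Fennick before and does after, so the clause is triggered.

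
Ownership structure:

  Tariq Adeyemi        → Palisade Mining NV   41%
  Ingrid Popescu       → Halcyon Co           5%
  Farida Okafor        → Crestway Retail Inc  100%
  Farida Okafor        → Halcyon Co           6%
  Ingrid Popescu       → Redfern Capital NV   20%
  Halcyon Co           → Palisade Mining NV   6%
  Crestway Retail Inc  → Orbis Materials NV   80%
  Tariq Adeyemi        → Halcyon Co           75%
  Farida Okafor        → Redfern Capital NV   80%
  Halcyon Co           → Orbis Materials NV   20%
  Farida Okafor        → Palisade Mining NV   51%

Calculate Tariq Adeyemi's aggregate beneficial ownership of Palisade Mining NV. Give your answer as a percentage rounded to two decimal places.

Tariq reaches Palisade along 2 paths.
Direct stake: 41% = 41%.
Via Halcyon: 75% × 6% = 4.5%.
Total: 41% + 4.5% = 45.5%.
Rounded: 45.50%.

45.50%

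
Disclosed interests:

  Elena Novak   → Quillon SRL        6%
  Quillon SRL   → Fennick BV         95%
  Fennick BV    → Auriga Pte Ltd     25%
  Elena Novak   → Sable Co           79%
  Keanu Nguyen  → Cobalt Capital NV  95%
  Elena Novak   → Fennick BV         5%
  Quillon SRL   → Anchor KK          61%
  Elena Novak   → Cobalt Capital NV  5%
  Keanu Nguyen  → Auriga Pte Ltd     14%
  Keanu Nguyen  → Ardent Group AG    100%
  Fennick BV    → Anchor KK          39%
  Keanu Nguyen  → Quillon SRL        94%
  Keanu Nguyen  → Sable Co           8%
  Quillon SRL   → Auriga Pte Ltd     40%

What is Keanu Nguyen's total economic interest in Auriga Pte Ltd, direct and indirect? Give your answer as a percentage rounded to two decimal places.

73.93%

Keanu reaches Auriga along 3 paths.
Via Quillon → Fennick: 94% × 95% × 25% = 22.325%.
Via Quillon: 94% × 40% = 37.6%.
Direct stake: 14% = 14%.
Total: 22.325% + 37.6% + 14% = 73.925%.
Rounded: 73.93%.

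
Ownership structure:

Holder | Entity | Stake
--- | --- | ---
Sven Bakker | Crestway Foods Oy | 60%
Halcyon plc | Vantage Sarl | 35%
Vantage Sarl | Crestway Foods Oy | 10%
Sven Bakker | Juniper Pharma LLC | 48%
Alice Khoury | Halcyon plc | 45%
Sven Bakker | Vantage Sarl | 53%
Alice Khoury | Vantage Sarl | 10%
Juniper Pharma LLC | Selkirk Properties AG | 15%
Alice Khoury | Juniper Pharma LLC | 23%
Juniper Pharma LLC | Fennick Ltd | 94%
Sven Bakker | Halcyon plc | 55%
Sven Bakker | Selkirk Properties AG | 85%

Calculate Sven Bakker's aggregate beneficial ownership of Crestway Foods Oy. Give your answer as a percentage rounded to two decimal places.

Sven reaches Crestway along 3 paths.
Via Halcyon → Vantage: 55% × 35% × 10% = 1.925%.
Via Vantage: 53% × 10% = 5.3%.
Direct stake: 60% = 60%.
Total: 1.925% + 5.3% + 60% = 67.225%.
Rounded: 67.23%.

67.23%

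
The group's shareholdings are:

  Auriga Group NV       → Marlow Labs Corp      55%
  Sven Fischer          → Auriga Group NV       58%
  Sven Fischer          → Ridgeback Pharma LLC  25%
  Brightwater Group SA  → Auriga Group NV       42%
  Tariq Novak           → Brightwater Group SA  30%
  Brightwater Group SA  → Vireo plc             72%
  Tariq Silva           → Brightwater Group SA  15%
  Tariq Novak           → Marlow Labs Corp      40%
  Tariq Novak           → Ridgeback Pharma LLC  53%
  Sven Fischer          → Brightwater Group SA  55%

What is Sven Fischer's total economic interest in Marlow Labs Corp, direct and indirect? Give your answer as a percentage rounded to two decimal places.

44.61%

Sven reaches Marlow along 2 paths.
Via Brightwater → Auriga: 55% × 42% × 55% = 12.705%.
Via Auriga: 58% × 55% = 31.9%.
Total: 12.705% + 31.9% = 44.605%.
Rounded: 44.61%.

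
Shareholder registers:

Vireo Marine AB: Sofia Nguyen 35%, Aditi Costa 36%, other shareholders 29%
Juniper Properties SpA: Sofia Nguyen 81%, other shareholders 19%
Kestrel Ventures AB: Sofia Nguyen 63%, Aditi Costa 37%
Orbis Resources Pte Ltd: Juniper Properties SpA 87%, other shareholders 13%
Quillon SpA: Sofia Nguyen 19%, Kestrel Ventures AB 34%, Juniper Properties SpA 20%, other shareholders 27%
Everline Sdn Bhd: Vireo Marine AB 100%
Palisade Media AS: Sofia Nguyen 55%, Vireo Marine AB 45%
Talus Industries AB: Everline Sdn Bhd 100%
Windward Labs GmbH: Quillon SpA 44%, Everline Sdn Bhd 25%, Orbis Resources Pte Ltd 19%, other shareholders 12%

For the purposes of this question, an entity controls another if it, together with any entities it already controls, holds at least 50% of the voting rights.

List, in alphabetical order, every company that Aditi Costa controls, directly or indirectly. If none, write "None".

Aditi's largest direct stake is 37% in Kestrel, which does not meet the threshold.

None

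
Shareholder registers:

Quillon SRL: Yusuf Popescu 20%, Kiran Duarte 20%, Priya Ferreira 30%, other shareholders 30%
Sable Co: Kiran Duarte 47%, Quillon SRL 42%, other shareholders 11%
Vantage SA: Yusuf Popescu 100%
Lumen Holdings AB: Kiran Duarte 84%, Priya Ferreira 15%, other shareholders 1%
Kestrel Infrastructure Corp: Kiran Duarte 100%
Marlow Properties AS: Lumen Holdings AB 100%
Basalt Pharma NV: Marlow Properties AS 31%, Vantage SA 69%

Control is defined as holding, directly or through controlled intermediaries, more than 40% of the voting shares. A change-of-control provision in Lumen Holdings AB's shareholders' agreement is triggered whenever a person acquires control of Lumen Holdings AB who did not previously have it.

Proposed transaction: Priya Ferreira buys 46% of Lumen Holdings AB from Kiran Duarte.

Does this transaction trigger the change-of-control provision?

The purchase adds only to Priya's holdings (Kiran's stake shrinks), so Priya is the only person who could newly come to control Lumen.
Priya's largest direct stake is 30% in Quillon, which does not meet the threshold, so Priya controls no company.
In Lumen, Priya's side holds only 15%, not > 40%.
So before the transaction, Priya does not control Lumen.
After the purchase, Priya's direct stake in Lumen rises to 15% + 46% = 61%, and Kiran's stake falls to 38%.
Priya holds 61% of Lumen, so Priya controls Lumen.
Priya did not control Lumen before and does after, so the clause is triggered.

Yes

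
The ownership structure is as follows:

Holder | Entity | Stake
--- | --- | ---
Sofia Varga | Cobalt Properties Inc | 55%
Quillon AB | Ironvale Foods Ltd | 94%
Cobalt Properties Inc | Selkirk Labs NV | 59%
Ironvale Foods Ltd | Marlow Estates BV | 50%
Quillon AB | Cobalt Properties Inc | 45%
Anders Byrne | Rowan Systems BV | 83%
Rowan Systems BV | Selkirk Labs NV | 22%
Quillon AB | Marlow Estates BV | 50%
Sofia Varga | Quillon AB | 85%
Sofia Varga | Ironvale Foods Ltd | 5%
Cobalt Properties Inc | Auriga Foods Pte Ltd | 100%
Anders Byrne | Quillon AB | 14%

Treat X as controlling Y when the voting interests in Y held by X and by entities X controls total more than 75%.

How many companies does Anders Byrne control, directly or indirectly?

1

Anders holds 83% of Rowan, so Anders controls Rowan.
No other company's threshold is met.
Anders controls 1 company.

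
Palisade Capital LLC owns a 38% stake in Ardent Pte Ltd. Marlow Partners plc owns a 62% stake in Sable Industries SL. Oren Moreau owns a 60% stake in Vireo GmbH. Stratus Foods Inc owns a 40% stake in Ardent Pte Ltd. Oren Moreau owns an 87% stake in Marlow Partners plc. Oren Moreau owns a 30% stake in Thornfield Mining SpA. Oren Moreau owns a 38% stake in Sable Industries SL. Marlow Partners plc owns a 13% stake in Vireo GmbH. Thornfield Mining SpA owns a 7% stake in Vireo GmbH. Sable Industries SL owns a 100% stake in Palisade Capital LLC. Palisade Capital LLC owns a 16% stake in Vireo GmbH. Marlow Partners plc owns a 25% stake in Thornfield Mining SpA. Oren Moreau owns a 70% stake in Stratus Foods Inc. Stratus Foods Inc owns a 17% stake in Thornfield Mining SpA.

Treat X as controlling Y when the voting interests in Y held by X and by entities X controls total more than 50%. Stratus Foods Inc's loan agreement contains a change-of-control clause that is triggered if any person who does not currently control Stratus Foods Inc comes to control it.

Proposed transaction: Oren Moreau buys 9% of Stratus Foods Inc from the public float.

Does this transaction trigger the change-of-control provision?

The purchase changes only Oren's holdings, so Oren is the only person who could newly come to control Stratus.
Oren holds 70% of Stratus, so Oren controls Stratus.
So Oren already controls Stratus before the transaction.
After the purchase, Oren's direct stake in Stratus rises to 70% + 9% = 79%.
Oren controlled Stratus already, so this is not a new person acquiring control; every other person's position is unchanged or reduced.
No new person acquires control, so the clause is not triggered.

No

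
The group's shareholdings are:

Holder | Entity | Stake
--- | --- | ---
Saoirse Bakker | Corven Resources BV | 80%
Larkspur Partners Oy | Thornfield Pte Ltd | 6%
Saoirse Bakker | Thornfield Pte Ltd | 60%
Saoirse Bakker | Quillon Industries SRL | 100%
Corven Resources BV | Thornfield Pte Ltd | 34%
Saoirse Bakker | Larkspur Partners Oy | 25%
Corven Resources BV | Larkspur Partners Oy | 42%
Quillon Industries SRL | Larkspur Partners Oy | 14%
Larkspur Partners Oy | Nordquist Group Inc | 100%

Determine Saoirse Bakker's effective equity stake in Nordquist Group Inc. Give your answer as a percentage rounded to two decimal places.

Saoirse reaches Nordquist along 3 paths.
Via Quillon → Larkspur: 100% × 14% × 100% = 14%.
Via Larkspur: 25% × 100% = 25%.
Via Corven → Larkspur: 80% × 42% × 100% = 33.6%.
Total: 14% + 25% + 33.6% = 72.6%.
Rounded: 72.60%.

72.60%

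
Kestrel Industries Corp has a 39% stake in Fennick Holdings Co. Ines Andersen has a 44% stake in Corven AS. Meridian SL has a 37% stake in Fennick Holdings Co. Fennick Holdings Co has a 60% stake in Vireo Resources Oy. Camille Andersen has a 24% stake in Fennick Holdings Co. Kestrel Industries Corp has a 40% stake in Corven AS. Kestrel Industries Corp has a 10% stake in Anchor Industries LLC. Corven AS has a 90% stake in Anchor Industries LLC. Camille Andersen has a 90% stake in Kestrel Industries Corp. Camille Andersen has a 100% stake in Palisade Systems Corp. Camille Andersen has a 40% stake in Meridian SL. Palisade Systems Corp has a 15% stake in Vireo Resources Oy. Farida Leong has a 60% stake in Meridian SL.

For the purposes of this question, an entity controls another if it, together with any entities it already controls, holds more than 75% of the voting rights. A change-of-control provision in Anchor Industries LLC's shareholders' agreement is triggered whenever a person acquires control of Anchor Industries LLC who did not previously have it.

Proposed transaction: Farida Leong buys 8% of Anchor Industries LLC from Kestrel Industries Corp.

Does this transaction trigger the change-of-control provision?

No

The purchase adds only to Farida's holdings (Kestrel's stake shrinks), so Farida is the only person who could newly come to control Anchor.
Farida's largest direct stake is 60% in Meridian, which does not meet the threshold, so Farida controls no company.
Neither Farida nor any entity Farida controls holds any voting interest in Anchor.
So before the transaction, Farida does not control Anchor.
After the purchase, Farida holds 8% of Anchor directly, and Kestrel's stake falls to 2%.
After the transaction, Farida's side holds 8% of Anchor, not > 75%, so Farida still does not control Anchor.
No new person acquires control, so the clause is not triggered.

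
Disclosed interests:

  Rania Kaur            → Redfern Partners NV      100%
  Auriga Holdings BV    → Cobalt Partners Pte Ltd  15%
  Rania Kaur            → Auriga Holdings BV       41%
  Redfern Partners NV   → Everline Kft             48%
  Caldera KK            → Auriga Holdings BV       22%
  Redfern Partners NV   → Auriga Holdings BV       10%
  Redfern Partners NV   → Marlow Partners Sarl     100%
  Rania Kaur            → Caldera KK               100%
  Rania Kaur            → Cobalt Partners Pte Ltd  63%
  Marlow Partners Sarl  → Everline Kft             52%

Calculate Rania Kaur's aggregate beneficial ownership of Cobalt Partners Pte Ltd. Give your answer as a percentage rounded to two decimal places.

73.95%

Rania reaches Cobalt along 4 paths.
Direct stake: 63% = 63%.
Via Redfern → Auriga: 100% × 10% × 15% = 1.5%.
Via Auriga: 41% × 15% = 6.15%.
Via Caldera → Auriga: 100% × 22% × 15% = 3.3%.
Total: 63% + 1.5% + 6.15% + 3.3% = 73.95%.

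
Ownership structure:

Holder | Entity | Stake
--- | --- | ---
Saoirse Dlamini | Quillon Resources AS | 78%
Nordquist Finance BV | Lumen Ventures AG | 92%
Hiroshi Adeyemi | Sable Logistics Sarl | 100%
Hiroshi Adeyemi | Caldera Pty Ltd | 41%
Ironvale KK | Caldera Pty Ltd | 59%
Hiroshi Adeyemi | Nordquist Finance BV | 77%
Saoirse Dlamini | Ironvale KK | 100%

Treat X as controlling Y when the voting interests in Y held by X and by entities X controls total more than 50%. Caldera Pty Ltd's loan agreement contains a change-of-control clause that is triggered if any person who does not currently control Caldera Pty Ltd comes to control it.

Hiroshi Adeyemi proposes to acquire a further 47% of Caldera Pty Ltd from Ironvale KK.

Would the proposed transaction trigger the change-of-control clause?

The purchase adds only to Hiroshi's holdings (Ironvale's stake shrinks), so Hiroshi is the only person who could newly come to control Caldera.
Hiroshi holds 77% of Nordquist, so Hiroshi controls Nordquist.
Nordquist holds 92% of Lumen, so Hiroshi controls Lumen.
Hiroshi holds 100% of Sable, so Hiroshi controls Sable.
In Caldera, Hiroshi's side holds only 41%, not > 50%.
So before the transaction, Hiroshi does not control Caldera.
After the purchase, Hiroshi's direct stake in Caldera rises to 41% + 47% = 88%, and Ironvale's stake falls to 12%.
Hiroshi holds 88% of Caldera, so Hiroshi controls Caldera.
Hiroshi did not control Caldera before and does after, so the clause is triggered.

Yes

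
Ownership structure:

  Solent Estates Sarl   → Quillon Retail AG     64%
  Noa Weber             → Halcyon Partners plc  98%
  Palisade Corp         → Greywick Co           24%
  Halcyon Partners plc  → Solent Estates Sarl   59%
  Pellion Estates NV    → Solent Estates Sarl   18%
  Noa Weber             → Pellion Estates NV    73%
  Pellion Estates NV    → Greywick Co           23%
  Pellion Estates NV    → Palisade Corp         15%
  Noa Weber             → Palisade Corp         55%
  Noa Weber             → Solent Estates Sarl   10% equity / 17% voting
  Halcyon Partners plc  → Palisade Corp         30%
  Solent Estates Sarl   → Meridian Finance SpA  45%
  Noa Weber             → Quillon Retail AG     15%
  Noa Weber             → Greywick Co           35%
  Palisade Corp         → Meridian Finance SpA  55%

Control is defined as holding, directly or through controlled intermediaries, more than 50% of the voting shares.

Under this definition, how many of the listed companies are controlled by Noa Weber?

Noa holds 73% of Pellion, so Noa controls Pellion.
Noa holds 98% of Halcyon, so Noa controls Halcyon.
Pellion and Halcyon and Noa together hold 15% + 30% + 55% = 100% of Palisade, so Noa controls Palisade.
Halcyon and Noa and Pellion together hold 59% + 17% + 18% = 94% of Solent, so Noa controls Solent.
Noa and Pellion and Palisade together hold 35% + 23% + 24% = 82% of Greywick, so Noa controls Greywick.
Palisade and Solent together hold 55% + 45% = 100% of Meridian, so Noa controls Meridian.
Noa and Solent together hold 15% + 64% = 79% of Quillon, so Noa controls Quillon.
Noa controls 7 companies.

7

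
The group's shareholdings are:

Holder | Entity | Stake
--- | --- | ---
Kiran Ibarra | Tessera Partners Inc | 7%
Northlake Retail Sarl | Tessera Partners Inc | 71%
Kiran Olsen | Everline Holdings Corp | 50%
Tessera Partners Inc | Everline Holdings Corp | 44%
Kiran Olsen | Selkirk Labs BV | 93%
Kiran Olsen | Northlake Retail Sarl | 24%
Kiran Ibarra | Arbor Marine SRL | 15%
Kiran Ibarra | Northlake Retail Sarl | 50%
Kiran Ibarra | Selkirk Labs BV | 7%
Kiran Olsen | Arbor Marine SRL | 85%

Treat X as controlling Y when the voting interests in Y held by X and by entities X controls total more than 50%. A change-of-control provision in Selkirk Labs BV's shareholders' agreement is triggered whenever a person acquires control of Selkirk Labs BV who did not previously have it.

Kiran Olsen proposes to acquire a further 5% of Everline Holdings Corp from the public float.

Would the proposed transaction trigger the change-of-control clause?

The purchase changes only Kiran Olsen's holdings, so Kiran Olsen is the only person who could newly come to control Selkirk.
Kiran Olsen holds 93% of Selkirk, so Kiran Olsen controls Selkirk.
So Kiran Olsen already controls Selkirk before the transaction.
After the purchase, Kiran Olsen's direct stake in Everline rises to 50% + 5% = 55%.
Kiran Olsen controlled Selkirk already, so this is not a new person acquiring control; every other person's position is unchanged or reduced.
No new person acquires control, so the clause is not triggered.

No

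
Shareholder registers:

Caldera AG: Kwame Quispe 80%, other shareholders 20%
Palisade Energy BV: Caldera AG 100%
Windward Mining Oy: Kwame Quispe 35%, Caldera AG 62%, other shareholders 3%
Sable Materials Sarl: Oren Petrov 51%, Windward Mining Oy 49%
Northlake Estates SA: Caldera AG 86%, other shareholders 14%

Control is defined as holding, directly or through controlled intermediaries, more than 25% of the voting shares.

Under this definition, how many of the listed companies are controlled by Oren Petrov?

Oren holds 51% of Sable, so Oren controls Sable.
No other company's threshold is met.
Oren controls 1 company.

1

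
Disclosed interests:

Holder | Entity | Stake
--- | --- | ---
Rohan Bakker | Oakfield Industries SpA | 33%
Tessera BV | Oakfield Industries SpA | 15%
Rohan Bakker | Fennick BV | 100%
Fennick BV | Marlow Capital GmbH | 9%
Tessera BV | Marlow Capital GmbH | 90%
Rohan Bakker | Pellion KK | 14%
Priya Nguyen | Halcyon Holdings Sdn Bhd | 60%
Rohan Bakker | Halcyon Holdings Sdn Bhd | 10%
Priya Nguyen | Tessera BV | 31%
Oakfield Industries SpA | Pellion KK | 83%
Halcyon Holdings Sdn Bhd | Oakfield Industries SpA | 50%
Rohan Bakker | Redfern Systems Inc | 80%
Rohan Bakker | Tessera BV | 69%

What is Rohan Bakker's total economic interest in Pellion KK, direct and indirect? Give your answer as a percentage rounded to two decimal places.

54.13%

Rohan reaches Pellion along 4 paths.
Via Halcyon → Oakfield: 10% × 50% × 83% = 4.15%.
Via Tessera → Oakfield: 69% × 15% × 83% = 8.5905%.
Via Oakfield: 33% × 83% = 27.39%.
Direct stake: 14% = 14%.
Total: 4.15% + 8.5905% + 27.39% + 14% = 54.1305%.
Rounded: 54.13%.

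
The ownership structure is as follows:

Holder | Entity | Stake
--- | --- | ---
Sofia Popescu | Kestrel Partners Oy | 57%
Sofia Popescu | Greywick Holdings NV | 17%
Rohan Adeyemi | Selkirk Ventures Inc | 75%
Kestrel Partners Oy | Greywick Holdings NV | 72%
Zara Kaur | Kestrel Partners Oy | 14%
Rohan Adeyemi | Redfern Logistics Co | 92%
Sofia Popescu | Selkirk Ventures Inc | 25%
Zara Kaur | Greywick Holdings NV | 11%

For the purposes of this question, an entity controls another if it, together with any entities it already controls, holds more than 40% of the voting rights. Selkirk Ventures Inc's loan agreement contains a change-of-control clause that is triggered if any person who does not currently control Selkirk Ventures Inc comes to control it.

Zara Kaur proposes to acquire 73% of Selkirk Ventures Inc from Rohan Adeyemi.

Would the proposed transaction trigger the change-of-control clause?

Yes

The purchase adds only to Zara's holdings (Rohan's stake shrinks), so Zara is the only person who could newly come to control Selkirk.
Zara's largest direct stake is 14% in Kestrel, which does not meet the threshold, so Zara controls no company.
Neither Zara nor any entity Zara controls holds any voting interest in Selkirk.
So before the transaction, Zara does not control Selkirk.
After the purchase, Zara holds 73% of Selkirk directly, and Rohan's stake falls to 2%.
Zara holds 73% of Selkirk, so Zara controls Selkirk.
Zara did not control Selkirk before and does after, so the clause is triggered.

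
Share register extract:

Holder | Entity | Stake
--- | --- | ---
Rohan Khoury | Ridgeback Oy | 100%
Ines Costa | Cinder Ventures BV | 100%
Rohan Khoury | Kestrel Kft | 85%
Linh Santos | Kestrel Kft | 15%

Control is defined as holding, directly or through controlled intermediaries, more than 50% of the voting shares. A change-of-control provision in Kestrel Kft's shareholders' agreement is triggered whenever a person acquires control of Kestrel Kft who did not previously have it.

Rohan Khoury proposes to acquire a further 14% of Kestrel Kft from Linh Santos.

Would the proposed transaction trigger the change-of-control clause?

The purchase adds only to Rohan's holdings (Linh's stake shrinks), so Rohan is the only person who could newly come to control Kestrel.
Rohan holds 85% of Kestrel, so Rohan controls Kestrel.
So Rohan already controls Kestrel before the transaction.
After the purchase, Rohan's direct stake in Kestrel rises to 85% + 14% = 99%, and Linh's stake falls to 1%.
Rohan controlled Kestrel already, so this is not a new person acquiring control; every other person's position is unchanged or reduced.
No new person acquires control, so the clause is not triggered.

No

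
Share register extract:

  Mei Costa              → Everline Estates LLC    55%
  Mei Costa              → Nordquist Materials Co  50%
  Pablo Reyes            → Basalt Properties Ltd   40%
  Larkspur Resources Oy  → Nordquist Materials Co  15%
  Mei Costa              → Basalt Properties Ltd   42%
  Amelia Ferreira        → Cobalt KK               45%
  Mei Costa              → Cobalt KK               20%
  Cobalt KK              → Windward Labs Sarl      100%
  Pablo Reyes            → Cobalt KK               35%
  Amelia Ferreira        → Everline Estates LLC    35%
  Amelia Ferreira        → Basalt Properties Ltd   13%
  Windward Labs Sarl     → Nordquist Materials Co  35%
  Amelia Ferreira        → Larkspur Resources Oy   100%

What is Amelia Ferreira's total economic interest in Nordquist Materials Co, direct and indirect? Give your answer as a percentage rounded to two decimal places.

Amelia reaches Nordquist along 2 paths.
Via Cobalt → Windward: 45% × 100% × 35% = 15.75%.
Via Larkspur: 100% × 15% = 15%.
Total: 15.75% + 15% = 30.75%.

30.75%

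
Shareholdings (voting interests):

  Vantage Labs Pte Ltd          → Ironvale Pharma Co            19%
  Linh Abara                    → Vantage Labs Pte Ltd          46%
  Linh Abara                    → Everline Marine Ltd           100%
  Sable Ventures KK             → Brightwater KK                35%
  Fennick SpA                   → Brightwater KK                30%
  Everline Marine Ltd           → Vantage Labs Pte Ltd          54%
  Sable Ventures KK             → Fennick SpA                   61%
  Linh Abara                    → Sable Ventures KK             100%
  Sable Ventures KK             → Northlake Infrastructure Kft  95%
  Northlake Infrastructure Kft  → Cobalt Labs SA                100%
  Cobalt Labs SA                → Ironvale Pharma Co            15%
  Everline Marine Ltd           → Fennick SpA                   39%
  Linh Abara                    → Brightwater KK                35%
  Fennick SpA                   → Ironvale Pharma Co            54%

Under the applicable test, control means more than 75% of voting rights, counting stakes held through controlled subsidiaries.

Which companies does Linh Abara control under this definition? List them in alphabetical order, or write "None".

Linh holds 100% of Everline, so Linh controls Everline.
Linh holds 100% of Sable, so Linh controls Sable.
Everline and Linh together hold 54% + 46% = 100% of Vantage, so Linh controls Vantage.
Sable holds 95% of Northlake, so Linh controls Northlake.
Everline and Sable together hold 39% + 61% = 100% of Fennick, so Linh controls Fennick.
Northlake holds 100% of Cobalt, so Linh controls Cobalt.
Linh and Fennick and Sable together hold 35% + 30% + 35% = 100% of Brightwater, so Linh controls Brightwater.
Fennick and Vantage and Cobalt together hold 54% + 19% + 15% = 88% of Ironvale, so Linh controls Ironvale.

Brightwater KK, Cobalt Labs SA, Everline Marine Ltd, Fennick SpA, Ironvale Pharma Co, Northlake Infrastructure Kft, Sable Ventures KK, Vantage Labs Pte Ltd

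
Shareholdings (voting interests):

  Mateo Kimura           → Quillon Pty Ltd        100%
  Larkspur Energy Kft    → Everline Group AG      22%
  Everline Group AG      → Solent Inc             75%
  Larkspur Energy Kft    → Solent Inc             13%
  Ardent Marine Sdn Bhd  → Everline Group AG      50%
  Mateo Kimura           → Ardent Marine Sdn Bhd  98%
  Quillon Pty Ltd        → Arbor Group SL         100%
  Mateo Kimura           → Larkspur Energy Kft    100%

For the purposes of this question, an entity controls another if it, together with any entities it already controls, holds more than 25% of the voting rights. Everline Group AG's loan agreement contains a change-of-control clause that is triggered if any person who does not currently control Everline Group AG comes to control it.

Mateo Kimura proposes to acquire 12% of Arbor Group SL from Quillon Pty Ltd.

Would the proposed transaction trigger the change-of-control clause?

The purchase adds only to Mateo's holdings (Quillon's stake shrinks), so Mateo is the only person who could newly come to control Everline.
Mateo holds 98% of Ardent, so Mateo controls Ardent.
Mateo holds 100% of Larkspur, so Mateo controls Larkspur.
Larkspur and Ardent together hold 22% + 50% = 72% of Everline, so Mateo controls Everline.
So Mateo already controls Everline before the transaction.
After the purchase, Mateo holds 12% of Arbor directly, and Quillon's stake falls to 88%.
Mateo controlled Everline already, so this is not a new person acquiring control; every other person's position is unchanged or reduced.
No new person acquires control, so the clause is not triggered.

No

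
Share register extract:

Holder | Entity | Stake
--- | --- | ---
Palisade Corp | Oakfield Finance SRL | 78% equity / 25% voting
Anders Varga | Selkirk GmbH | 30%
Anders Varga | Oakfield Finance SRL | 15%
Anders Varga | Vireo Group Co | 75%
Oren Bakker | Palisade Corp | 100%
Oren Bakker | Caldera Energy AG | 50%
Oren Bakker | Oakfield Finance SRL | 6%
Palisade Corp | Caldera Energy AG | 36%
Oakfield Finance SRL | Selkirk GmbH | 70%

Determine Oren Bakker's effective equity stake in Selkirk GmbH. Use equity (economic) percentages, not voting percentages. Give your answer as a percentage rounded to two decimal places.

Oren reaches Selkirk along 2 paths.
Via Palisade → Oakfield: 100% × 78% × 70% = 54.6%.
Via Oakfield: 6% × 70% = 4.2%.
Total: 54.6% + 4.2% = 58.8%.
Rounded: 58.80%.

58.80%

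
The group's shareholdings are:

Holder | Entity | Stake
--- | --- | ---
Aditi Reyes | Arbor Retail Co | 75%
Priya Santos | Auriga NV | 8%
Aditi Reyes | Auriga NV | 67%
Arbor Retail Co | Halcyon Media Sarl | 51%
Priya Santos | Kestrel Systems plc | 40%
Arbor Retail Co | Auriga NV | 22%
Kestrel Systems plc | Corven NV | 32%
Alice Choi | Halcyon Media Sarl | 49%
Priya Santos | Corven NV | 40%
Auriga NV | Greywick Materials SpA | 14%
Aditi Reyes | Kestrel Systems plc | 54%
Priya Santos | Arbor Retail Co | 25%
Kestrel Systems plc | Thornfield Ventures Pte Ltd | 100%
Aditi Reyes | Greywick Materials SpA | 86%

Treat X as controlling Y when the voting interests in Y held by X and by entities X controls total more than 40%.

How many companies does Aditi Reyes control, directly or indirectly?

Aditi holds 54% of Kestrel, so Aditi controls Kestrel.
Aditi holds 75% of Arbor, so Aditi controls Arbor.
Aditi and Arbor together hold 67% + 22% = 89% of Auriga, so Aditi controls Auriga.
Arbor holds 51% of Halcyon, so Aditi controls Halcyon.
Kestrel holds 100% of Thornfield, so Aditi controls Thornfield.
Auriga and Aditi together hold 14% + 86% = 100% of Greywick, so Aditi controls Greywick.
No other company's threshold is met.
Aditi controls 6 companies.

6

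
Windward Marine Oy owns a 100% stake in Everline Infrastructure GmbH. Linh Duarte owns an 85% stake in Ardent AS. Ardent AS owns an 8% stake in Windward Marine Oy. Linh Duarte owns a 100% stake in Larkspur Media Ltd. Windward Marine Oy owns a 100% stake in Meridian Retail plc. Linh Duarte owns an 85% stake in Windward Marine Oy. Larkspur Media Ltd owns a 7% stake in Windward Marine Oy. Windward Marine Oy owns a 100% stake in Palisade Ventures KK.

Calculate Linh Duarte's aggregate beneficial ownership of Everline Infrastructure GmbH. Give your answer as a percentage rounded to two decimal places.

98.80%

Linh reaches Everline along 3 paths.
Via Larkspur → Windward: 100% × 7% × 100% = 7%.
Via Windward: 85% × 100% = 85%.
Via Ardent → Windward: 85% × 8% × 100% = 6.8%.
Total: 7% + 85% + 6.8% = 98.8%.
Rounded: 98.80%.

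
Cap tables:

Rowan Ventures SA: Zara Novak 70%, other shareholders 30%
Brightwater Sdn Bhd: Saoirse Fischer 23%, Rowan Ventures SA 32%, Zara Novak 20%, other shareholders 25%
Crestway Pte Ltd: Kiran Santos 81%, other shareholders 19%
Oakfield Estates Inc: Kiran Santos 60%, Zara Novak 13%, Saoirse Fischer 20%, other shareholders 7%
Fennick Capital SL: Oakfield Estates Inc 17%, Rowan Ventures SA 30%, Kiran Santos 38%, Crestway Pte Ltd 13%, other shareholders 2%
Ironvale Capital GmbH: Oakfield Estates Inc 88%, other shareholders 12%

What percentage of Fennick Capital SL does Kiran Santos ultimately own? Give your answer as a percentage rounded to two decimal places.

Kiran reaches Fennick along 3 paths.
Via Oakfield: 60% × 17% = 10.2%.
Direct stake: 38% = 38%.
Via Crestway: 81% × 13% = 10.53%.
Total: 10.2% + 38% + 10.53% = 58.73%.

58.73%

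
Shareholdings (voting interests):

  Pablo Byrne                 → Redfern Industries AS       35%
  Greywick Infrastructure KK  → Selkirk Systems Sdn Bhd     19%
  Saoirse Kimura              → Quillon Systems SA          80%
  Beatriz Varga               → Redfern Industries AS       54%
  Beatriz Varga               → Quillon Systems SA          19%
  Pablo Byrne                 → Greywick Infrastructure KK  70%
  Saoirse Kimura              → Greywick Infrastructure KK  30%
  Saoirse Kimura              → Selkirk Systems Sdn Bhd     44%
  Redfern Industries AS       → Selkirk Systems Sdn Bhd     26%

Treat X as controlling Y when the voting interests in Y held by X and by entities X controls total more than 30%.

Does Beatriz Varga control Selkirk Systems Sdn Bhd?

No

Beatriz holds 54% of Redfern, so Beatriz controls Redfern.
In Selkirk, Beatriz's side holds only 26%, not > 30%.
So Beatriz does not control Selkirk.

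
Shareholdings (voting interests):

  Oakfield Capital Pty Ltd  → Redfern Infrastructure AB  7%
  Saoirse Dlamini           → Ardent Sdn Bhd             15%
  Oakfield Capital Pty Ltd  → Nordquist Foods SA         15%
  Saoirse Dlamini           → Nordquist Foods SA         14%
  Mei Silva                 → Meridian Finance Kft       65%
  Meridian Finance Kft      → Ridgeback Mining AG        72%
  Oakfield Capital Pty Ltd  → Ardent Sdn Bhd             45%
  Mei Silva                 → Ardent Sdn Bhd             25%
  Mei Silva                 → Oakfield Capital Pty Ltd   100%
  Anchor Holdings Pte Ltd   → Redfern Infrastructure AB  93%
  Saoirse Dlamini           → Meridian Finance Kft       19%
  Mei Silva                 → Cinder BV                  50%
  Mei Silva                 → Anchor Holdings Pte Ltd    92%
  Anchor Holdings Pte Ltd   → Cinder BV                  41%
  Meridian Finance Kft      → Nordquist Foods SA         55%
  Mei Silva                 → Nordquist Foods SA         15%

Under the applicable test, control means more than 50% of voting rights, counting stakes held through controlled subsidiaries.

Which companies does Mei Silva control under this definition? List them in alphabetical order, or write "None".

Anchor Holdings Pte Ltd, Ardent Sdn Bhd, Cinder BV, Meridian Finance Kft, Nordquist Foods SA, Oakfield Capital Pty Ltd, Redfern Infrastructure AB, Ridgeback Mining AG

Mei holds 100% of Oakfield, so Mei controls Oakfield.
Mei holds 65% of Meridian, so Mei controls Meridian.
Mei holds 92% of Anchor, so Mei controls Anchor.
Mei and Oakfield and Meridian together hold 15% + 15% + 55% = 85% of Nordquist, so Mei controls Nordquist.
Meridian holds 72% of Ridgeback, so Mei controls Ridgeback.
Oakfield and Mei together hold 45% + 25% = 70% of Ardent, so Mei controls Ardent.
Anchor and Mei together hold 41% + 50% = 91% of Cinder, so Mei controls Cinder.
Oakfield and Anchor together hold 7% + 93% = 100% of Redfern, so Mei controls Redfern.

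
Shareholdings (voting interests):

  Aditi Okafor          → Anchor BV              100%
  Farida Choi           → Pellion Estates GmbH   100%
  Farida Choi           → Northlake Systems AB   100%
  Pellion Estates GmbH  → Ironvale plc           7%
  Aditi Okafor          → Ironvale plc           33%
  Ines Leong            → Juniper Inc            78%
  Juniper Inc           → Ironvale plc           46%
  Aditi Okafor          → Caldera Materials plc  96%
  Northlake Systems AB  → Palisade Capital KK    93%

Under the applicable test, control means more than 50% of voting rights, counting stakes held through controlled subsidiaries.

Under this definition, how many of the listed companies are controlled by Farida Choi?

3

Farida holds 100% of Pellion, so Farida controls Pellion.
Farida holds 100% of Northlake, so Farida controls Northlake.
Northlake holds 93% of Palisade, so Farida controls Palisade.
No other company's threshold is met.
Farida controls 3 companies.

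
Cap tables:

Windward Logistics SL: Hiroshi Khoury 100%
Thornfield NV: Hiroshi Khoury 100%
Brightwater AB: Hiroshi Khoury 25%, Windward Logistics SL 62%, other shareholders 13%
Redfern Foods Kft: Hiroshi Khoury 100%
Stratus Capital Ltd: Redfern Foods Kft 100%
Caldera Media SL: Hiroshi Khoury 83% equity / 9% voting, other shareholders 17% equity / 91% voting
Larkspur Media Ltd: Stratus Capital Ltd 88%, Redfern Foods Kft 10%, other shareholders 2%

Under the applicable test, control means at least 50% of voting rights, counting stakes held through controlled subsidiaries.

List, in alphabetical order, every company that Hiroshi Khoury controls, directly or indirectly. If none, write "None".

Hiroshi holds 100% of Windward, so Hiroshi controls Windward.
Hiroshi holds 100% of Thornfield, so Hiroshi controls Thornfield.
Hiroshi and Windward together hold 25% + 62% = 87% of Brightwater, so Hiroshi controls Brightwater.
Hiroshi holds 100% of Redfern, so Hiroshi controls Redfern.
Redfern holds 100% of Stratus, so Hiroshi controls Stratus.
Stratus and Redfern together hold 88% + 10% = 98% of Larkspur, so Hiroshi controls Larkspur.
No other company's threshold is met.

Brightwater AB, Larkspur Media Ltd, Redfern Foods Kft, Stratus Capital Ltd, Thornfield NV, Windward Logistics SL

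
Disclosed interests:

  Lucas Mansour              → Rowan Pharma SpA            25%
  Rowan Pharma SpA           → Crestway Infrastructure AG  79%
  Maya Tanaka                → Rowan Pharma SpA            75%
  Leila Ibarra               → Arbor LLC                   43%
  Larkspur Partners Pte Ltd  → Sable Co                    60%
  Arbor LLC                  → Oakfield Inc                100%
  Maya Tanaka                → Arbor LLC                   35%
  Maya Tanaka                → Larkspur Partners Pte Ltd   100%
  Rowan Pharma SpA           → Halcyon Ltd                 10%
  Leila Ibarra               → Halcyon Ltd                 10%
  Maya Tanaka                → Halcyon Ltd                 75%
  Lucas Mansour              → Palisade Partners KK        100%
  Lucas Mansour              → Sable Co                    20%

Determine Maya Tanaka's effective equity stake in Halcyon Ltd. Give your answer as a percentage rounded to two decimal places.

82.50%

Maya reaches Halcyon along 2 paths.
Direct stake: 75% = 75%.
Via Rowan: 75% × 10% = 7.5%.
Total: 75% + 7.5% = 82.5%.
Rounded: 82.50%.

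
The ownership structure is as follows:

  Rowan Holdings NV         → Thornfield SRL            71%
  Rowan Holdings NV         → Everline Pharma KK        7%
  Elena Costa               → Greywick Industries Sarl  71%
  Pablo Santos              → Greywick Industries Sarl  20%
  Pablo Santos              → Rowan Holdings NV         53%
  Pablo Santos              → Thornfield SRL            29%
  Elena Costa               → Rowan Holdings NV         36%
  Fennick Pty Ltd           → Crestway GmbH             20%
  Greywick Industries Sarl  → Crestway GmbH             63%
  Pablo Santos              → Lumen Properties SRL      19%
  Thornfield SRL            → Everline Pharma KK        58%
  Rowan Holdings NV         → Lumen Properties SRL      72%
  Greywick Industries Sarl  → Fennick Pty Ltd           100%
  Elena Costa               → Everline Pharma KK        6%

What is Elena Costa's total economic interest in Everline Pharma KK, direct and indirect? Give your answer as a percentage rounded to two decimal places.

23.34%

Elena reaches Everline along 3 paths.
Via Rowan: 36% × 7% = 2.52%.
Via Rowan → Thornfield: 36% × 71% × 58% = 14.8248%.
Direct stake: 6% = 6%.
Total: 2.52% + 14.8248% + 6% = 23.3448%.
Rounded: 23.34%.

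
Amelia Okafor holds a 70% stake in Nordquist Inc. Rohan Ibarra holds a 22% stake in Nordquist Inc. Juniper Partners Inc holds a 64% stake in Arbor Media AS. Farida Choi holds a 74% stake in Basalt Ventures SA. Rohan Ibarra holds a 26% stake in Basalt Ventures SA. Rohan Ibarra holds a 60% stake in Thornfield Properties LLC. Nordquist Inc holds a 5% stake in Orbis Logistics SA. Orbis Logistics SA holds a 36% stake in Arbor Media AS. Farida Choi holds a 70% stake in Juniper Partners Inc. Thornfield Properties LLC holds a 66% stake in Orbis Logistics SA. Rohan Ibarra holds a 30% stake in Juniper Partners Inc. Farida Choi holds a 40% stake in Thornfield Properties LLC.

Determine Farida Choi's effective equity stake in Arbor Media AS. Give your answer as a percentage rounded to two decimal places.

54.30%

Farida reaches Arbor along 2 paths.
Via Thornfield → Orbis: 40% × 66% × 36% = 9.504%.
Via Juniper: 70% × 64% = 44.8%.
Total: 9.504% + 44.8% = 54.304%.
Rounded: 54.30%.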